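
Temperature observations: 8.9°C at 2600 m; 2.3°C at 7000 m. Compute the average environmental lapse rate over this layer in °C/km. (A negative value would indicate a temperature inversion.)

Γ = −ΔT/Δz = (8.9 − 2.3) / (7000 − 2600) m
  = 6.6°C / 4.4 km = 1.5°C/km

1.5°C/km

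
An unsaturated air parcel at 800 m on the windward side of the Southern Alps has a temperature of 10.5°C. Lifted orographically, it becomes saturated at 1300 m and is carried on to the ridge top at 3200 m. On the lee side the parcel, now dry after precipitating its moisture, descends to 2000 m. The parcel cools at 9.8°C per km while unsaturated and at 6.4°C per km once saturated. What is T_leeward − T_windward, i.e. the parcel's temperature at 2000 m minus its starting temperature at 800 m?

-5.3°C

800 → 1300 m (dry, 9.8°C/km): ΔT = -9.8 × 0.5 = -4.9°C → T = 5.6°C
1300 → 3200 m (saturated, 6.4°C/km): ΔT = -6.4 × 1.9 = -12.16°C → T = -6.56°C
3200 → 2000 m (dry descent, 9.8°C/km): ΔT = +9.8 × 1.2 = +11.76°C → T = 5.2°C
Net change vs windward start: 5.2 − 10.5 = -5.3°C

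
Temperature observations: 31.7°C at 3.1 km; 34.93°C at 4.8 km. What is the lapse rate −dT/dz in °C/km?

Γ = −ΔT/Δz = (31.7 − 34.93) / (4800 − 3100) m
  = -3.23°C / 1.7 km = -1.9°C/km

-1.9°C/km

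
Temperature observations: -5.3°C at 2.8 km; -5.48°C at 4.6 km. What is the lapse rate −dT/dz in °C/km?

0.1°C/km

Γ = −ΔT/Δz = (-5.3 − (-5.48)) / (4600 − 2800) m
  = 0.18°C / 1.8 km = 0.1°C/km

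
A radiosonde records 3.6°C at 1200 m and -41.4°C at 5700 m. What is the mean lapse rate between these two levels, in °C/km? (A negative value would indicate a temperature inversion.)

10°C/km

Γ = −ΔT/Δz = (3.6 − (-41.4)) / (5700 − 1200) m
  = 45°C / 4.5 km = 10°C/km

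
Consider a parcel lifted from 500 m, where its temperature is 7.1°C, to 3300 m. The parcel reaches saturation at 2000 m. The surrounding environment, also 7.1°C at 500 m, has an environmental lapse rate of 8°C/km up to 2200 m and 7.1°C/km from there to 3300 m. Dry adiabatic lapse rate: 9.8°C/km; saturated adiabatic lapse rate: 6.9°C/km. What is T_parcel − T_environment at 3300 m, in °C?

Parcel:
  500 → 2000 m (dry, 9.8°C/km): ΔT = -9.8 × 1.5 = -14.7°C → T = -7.6°C
  2000 → 3300 m (saturated, 6.9°C/km): ΔT = -6.9 × 1.3 = -8.97°C → T = -16.57°C
Environment:
  500 → 2200 m (environment, lower layer, 8°C/km): ΔT = -8 × 1.7 = -13.6°C → T = -6.5°C
  2200 → 3300 m (environment, upper layer, 7.1°C/km): ΔT = -7.1 × 1.1 = -7.81°C → T = -14.31°C
T_parcel − T_env = -16.57 − (-14.31) = -2.26°C

-2.26°C (parcel cooler than environment)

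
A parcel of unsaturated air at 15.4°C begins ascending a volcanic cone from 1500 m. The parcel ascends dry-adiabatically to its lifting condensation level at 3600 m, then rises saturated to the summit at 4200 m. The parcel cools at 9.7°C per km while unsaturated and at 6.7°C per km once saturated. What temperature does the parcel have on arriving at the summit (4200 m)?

From 1500 m to 3600 m (dry): cools by 9.7 × 2.1 = 20.37°C, giving -4.97°C.
From 3600 m to 4200 m (saturated): cools by 6.7 × 0.6 = 4.02°C, giving -8.99°C.

-8.99°C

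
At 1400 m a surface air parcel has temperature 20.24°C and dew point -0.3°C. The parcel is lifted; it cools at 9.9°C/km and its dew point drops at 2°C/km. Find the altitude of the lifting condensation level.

4000 m

T and T_d converge at 9.9 − 2 = 7.9°C per km
Height above start = (20.24 − (-0.3)) / 7.9 = 2.6 km
LCL altitude = 1400 m + 2600 m = 4000 m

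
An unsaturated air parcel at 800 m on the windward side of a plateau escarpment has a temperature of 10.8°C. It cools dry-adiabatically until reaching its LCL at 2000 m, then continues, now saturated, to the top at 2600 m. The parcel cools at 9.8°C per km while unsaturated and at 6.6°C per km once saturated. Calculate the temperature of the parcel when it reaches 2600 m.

-4.92°C

800 → 2000 m (dry, 9.8°C/km): ΔT = -9.8 × 1.2 = -11.76°C → T = -0.96°C
2000 → 2600 m (saturated, 6.6°C/km): ΔT = -6.6 × 0.6 = -3.96°C → T = -4.92°C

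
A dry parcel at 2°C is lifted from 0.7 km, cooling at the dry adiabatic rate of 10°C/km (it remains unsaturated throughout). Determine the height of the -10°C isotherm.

Height above start = (2 − (-10)) / 10 = 1.2 km
Altitude = 700 m + 1200 m = 1900 m

1.9 km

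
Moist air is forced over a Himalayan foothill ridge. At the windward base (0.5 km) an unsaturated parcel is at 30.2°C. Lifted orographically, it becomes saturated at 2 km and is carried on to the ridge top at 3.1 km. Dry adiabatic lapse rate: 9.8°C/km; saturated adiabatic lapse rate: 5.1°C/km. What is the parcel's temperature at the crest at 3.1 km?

9.89°C

500–2000 m, dry: Δz = 1.5 km ⇒ ΔT = -14.7°C; T = 15.5°C
2000–3100 m, saturated: Δz = 1.1 km ⇒ ΔT = -5.61°C; T = 9.89°C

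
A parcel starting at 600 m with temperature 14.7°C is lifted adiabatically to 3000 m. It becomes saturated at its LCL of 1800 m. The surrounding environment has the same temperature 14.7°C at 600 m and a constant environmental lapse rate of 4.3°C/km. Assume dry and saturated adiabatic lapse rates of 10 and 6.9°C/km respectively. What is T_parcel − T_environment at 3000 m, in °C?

Parcel:
  Dry to 1800 m: -10 × 1.2 km = -12°C, so T = 2.7°C.
  Saturated to 3000 m: -6.9 × 1.2 km = -8.28°C, so T = -5.58°C.
Environment:
  Environment to 3000 m: -4.3 × 2.4 km = -10.32°C, so T = 4.38°C.
T_parcel − T_env = -5.58 − 4.38 = -9.96°C

-9.96°C (parcel cooler than environment)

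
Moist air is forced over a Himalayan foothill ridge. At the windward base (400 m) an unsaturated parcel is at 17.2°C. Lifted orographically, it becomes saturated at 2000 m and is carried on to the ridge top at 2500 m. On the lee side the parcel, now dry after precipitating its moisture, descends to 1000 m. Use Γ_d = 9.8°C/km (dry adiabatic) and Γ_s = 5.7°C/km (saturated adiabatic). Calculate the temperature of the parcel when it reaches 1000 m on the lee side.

13.37°C

400 → 2000 m (dry, 9.8°C/km): ΔT = -9.8 × 1.6 = -15.68°C → T = 1.52°C
2000 → 2500 m (saturated, 5.7°C/km): ΔT = -5.7 × 0.5 = -2.85°C → T = -1.33°C
2500 → 1000 m (dry descent, 9.8°C/km): ΔT = +9.8 × 1.5 = +14.7°C → T = 13.37°C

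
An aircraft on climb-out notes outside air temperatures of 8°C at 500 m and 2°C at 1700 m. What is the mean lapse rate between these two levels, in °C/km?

Γ = −ΔT/Δz = (8 − 2) / (1700 − 500) m
  = 6°C / 1.2 km = 5°C/km

5°C/km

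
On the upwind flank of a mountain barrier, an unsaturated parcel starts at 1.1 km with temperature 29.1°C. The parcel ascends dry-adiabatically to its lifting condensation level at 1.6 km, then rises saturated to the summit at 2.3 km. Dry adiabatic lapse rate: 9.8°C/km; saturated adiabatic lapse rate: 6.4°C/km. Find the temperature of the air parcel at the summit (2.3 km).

1100–1600 m, dry: Δz = 0.5 km ⇒ ΔT = -4.9°C; T = 24.2°C
1600–2300 m, saturated: Δz = 0.7 km ⇒ ΔT = -4.48°C; T = 19.72°C

19.72°C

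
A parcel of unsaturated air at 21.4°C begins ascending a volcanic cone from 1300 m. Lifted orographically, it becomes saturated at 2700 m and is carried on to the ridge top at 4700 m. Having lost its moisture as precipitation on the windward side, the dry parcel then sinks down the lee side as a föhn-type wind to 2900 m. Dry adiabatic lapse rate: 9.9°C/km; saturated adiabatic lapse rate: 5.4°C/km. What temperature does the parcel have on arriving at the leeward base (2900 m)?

14.56°C

From 1300 m to 2700 m (dry): cools by 9.9 × 1.4 = 13.86°C, giving 7.54°C.
From 2700 m to 4700 m (saturated): cools by 5.4 × 2 = 10.8°C, giving -3.26°C.
From 4700 m to 2900 m (dry descent): warms by 9.9 × 1.8 = 17.82°C, giving 14.56°C.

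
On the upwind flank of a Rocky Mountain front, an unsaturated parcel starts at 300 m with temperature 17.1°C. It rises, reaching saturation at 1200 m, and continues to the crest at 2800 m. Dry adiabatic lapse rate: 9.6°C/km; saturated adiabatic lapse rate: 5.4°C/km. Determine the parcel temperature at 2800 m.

300 → 1200 m (dry, 9.6°C/km): ΔT = -9.6 × 0.9 = -8.64°C → T = 8.46°C
1200 → 2800 m (saturated, 5.4°C/km): ΔT = -5.4 × 1.6 = -8.64°C → T = -0.18°C

-0.18°C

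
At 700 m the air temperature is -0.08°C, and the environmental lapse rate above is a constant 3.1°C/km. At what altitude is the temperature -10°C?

Height above start = (-0.08 − (-10)) / 3.1 = 3.2 km
Altitude = 700 m + 3200 m = 3900 m

3900 m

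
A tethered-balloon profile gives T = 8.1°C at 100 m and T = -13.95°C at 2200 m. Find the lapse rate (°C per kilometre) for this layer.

Γ = −ΔT/Δz = (8.1 − (-13.95)) / (2200 − 100) m
  = 22.05°C / 2.1 km = 10.5°C/km

10.5°C/km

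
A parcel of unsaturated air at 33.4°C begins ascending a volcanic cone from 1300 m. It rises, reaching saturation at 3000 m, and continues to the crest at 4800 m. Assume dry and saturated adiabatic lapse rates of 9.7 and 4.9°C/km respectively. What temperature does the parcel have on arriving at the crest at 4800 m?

From 1300 m to 3000 m (dry): cools by 9.7 × 1.7 = 16.49°C, giving 16.91°C.
From 3000 m to 4800 m (saturated): cools by 4.9 × 1.8 = 8.82°C, giving 8.09°C.

8.09°C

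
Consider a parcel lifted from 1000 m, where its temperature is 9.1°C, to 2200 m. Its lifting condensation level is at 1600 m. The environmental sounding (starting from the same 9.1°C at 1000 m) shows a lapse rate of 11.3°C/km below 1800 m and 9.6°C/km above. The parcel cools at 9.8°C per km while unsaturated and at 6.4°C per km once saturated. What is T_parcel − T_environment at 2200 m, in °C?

+3.16°C (parcel warmer than environment)

Parcel:
  Dry to 1600 m: -9.8 × 0.6 km = -5.88°C, so T = 3.22°C.
  Saturated to 2200 m: -6.4 × 0.6 km = -3.84°C, so T = -0.62°C.
Environment:
  Environment, lower layer to 1800 m: -11.3 × 0.8 km = -9.04°C, so T = 0.06°C.
  Environment, upper layer to 2200 m: -9.6 × 0.4 km = -3.84°C, so T = -3.78°C.
T_parcel − T_env = -0.62 − (-3.78) = +3.16°C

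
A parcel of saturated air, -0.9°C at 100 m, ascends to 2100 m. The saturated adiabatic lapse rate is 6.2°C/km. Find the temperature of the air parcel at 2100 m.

-13.3°C

From 100 m to 2100 m (saturated adiabatic): cools by 6.2 × 2 = 12.4°C, giving -13.3°C.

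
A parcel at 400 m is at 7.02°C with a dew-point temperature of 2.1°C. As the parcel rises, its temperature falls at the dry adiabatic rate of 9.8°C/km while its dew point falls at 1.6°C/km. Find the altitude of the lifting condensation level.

1000 m

T and T_d converge at 9.8 − 1.6 = 8.2°C per km
Height above start = (7.02 − 2.1) / 8.2 = 0.6 km
LCL altitude = 400 m + 600 m = 1000 m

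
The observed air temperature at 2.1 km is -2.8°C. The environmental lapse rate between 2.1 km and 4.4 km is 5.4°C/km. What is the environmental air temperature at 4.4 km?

From 2100 m to 4400 m (environmental): cools by 5.4 × 2.3 = 12.42°C, giving -15.22°C.

-15.22°C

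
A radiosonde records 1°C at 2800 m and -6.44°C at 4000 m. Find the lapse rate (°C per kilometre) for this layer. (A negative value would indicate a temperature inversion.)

6.2°C/km

Γ = −ΔT/Δz = (1 − (-6.44)) / (4000 − 2800) m
  = 7.44°C / 1.2 km = 6.2°C/km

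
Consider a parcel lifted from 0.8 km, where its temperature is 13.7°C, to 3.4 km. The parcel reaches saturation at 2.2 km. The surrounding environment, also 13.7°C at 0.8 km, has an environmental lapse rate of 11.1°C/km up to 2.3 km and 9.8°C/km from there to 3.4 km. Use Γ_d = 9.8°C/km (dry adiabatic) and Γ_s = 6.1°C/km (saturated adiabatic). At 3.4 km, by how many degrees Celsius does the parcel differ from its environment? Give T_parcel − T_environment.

Parcel:
  From 800 m to 2200 m (dry): cools by 9.8 × 1.4 = 13.72°C, giving -0.02°C.
  From 2200 m to 3400 m (saturated): cools by 6.1 × 1.2 = 7.32°C, giving -7.34°C.
Environment:
  From 800 m to 2300 m (environment, lower layer): cools by 11.1 × 1.5 = 16.65°C, giving -2.95°C.
  From 2300 m to 3400 m (environment, upper layer): cools by 9.8 × 1.1 = 10.78°C, giving -13.73°C.
T_parcel − T_env = -7.34 − (-13.73) = +6.39°C

+6.39°C (parcel warmer than environment)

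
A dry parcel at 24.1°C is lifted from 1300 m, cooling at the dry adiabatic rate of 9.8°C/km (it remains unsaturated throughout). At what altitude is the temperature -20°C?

5800 m

Height above start = (24.1 − (-20)) / 9.8 = 4.5 km
Altitude = 1300 m + 4500 m = 5800 m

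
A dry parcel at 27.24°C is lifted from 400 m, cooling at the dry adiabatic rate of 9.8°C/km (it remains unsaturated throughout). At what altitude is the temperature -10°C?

4200 m

Height above start = (27.24 − (-10)) / 9.8 = 3.8 km
Altitude = 400 m + 3800 m = 4200 m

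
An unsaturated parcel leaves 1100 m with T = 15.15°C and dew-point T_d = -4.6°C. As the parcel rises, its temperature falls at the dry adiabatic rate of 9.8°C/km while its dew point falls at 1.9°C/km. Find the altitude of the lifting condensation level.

T and T_d converge at 9.8 − 1.9 = 7.9°C per km
Height above start = (15.15 − (-4.6)) / 7.9 = 2.5 km
LCL altitude = 1100 m + 2500 m = 3600 m

3600 m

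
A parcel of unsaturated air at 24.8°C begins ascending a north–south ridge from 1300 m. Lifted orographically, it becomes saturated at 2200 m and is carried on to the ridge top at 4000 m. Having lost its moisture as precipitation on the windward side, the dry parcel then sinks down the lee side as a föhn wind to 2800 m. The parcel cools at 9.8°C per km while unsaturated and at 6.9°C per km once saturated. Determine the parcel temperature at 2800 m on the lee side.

15.32°C

1300 → 2200 m (dry, 9.8°C/km): ΔT = -9.8 × 0.9 = -8.82°C → T = 15.98°C
2200 → 4000 m (saturated, 6.9°C/km): ΔT = -6.9 × 1.8 = -12.42°C → T = 3.56°C
4000 → 2800 m (dry descent, 9.8°C/km): ΔT = +9.8 × 1.2 = +11.76°C → T = 15.32°C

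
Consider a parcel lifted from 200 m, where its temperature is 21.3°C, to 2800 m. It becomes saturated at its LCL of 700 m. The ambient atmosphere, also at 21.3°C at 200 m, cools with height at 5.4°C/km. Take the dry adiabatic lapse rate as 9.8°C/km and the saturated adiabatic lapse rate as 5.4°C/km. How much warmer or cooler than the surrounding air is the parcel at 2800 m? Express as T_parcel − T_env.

Parcel:
  200 → 700 m (dry, 9.8°C/km): ΔT = -9.8 × 0.5 = -4.9°C → T = 16.4°C
  700 → 2800 m (saturated, 5.4°C/km): ΔT = -5.4 × 2.1 = -11.34°C → T = 5.06°C
Environment:
  200 → 2800 m (environment, 5.4°C/km): ΔT = -5.4 × 2.6 = -14.04°C → T = 7.26°C
T_parcel − T_env = 5.06 − 7.26 = -2.2°C

-2.2°C (parcel cooler than environment)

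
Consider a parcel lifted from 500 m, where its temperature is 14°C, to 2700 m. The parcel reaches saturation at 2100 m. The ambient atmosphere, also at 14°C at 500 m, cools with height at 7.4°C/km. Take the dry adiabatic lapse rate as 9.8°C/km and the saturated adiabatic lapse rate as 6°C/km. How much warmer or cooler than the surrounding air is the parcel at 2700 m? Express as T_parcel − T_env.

-3°C (parcel cooler than environment)

Parcel:
  500 → 2100 m (dry, 9.8°C/km): ΔT = -9.8 × 1.6 = -15.68°C → T = -1.68°C
  2100 → 2700 m (saturated, 6°C/km): ΔT = -6 × 0.6 = -3.6°C → T = -5.28°C
Environment:
  500 → 2700 m (environment, 7.4°C/km): ΔT = -7.4 × 2.2 = -16.28°C → T = -2.28°C
T_parcel − T_env = -5.28 − (-2.28) = -3°C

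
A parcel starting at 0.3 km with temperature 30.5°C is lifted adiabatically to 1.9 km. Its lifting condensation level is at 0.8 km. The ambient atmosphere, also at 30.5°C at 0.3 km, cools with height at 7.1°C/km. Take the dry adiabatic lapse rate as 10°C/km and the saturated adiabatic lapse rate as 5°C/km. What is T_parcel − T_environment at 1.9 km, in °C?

Parcel:
  300 → 800 m (dry, 10°C/km): ΔT = -10 × 0.5 = -5°C → T = 25.5°C
  800 → 1900 m (saturated, 5°C/km): ΔT = -5 × 1.1 = -5.5°C → T = 20°C
Environment:
  300 → 1900 m (environment, 7.1°C/km): ΔT = -7.1 × 1.6 = -11.36°C → T = 19.14°C
T_parcel − T_env = 20 − 19.14 = +0.86°C

+0.86°C (parcel warmer than environment)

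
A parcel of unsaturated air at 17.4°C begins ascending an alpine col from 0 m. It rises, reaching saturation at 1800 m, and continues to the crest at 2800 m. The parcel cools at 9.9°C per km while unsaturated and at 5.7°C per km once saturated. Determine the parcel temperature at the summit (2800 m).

-6.12°C

Dry to 1800 m: -9.9 × 1.8 km = -17.82°C, so T = -0.42°C.
Saturated to 2800 m: -5.7 × 1 km = -5.7°C, so T = -6.12°C.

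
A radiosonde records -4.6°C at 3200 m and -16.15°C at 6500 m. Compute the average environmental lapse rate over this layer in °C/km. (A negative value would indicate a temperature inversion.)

3.5°C/km

Γ = −ΔT/Δz = (-4.6 − (-16.15)) / (6500 − 3200) m
  = 11.55°C / 3.3 km = 3.5°C/km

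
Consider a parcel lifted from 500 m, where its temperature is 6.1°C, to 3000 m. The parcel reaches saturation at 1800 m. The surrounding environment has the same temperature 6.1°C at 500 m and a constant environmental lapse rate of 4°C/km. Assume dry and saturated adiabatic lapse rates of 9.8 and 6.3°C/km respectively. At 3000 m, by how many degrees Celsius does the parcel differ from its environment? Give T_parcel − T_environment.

Parcel:
  500 → 1800 m (dry, 9.8°C/km): ΔT = -9.8 × 1.3 = -12.74°C → T = -6.64°C
  1800 → 3000 m (saturated, 6.3°C/km): ΔT = -6.3 × 1.2 = -7.56°C → T = -14.2°C
Environment:
  500 → 3000 m (environment, 4°C/km): ΔT = -4 × 2.5 = -10°C → T = -3.9°C
T_parcel − T_env = -14.2 − (-3.9) = -10.3°C

-10.3°C (parcel cooler than environment)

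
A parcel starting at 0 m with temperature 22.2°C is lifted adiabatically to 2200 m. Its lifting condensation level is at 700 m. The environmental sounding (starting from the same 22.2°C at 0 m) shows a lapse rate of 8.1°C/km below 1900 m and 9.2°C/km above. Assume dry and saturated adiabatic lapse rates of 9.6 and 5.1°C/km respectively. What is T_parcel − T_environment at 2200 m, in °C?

Parcel:
  Dry to 700 m: -9.6 × 0.7 km = -6.72°C, so T = 15.48°C.
  Saturated to 2200 m: -5.1 × 1.5 km = -7.65°C, so T = 7.83°C.
Environment:
  Environment, lower layer to 1900 m: -8.1 × 1.9 km = -15.39°C, so T = 6.81°C.
  Environment, upper layer to 2200 m: -9.2 × 0.3 km = -2.76°C, so T = 4.05°C.
T_parcel − T_env = 7.83 − 4.05 = +3.78°C

+3.78°C (parcel warmer than environment)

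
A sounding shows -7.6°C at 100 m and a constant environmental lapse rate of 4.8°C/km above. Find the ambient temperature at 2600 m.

-19.6°C

100 → 2600 m (environmental, 4.8°C/km): ΔT = -4.8 × 2.5 = -12°C → T = -19.6°C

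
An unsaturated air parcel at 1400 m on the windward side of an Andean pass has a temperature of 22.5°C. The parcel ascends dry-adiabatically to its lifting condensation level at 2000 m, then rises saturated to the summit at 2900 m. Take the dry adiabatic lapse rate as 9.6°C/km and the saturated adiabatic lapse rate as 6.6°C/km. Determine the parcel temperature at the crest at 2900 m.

Dry to 2000 m: -9.6 × 0.6 km = -5.76°C, so T = 16.74°C.
Saturated to 2900 m: -6.6 × 0.9 km = -5.94°C, so T = 10.8°C.

10.8°C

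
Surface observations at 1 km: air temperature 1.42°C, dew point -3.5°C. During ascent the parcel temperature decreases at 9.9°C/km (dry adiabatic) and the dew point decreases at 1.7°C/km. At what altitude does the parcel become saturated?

1.6 km

T and T_d converge at 9.9 − 1.7 = 8.2°C per km
Height above start = (1.42 − (-3.5)) / 8.2 = 0.6 km
LCL altitude = 1000 m + 600 m = 1600 m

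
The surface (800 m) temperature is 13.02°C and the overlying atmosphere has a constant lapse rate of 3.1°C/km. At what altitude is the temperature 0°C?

Height above start = (13.02 − 0) / 3.1 = 4.2 km
Altitude = 800 m + 4200 m = 5000 m

5000 m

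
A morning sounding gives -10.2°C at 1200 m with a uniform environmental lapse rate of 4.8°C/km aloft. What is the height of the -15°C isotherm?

2200 m

Height above start = (-10.2 − (-15)) / 4.8 = 1 km
Altitude = 1200 m + 1000 m = 2200 m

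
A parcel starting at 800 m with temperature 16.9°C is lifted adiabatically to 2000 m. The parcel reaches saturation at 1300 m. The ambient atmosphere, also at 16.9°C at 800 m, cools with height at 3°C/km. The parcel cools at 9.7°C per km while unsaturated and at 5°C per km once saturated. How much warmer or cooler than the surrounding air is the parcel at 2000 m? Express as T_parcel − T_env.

-4.75°C (parcel cooler than environment)

Parcel:
  800–1300 m, dry: Δz = 0.5 km ⇒ ΔT = -4.85°C; T = 12.05°C
  1300–2000 m, saturated: Δz = 0.7 km ⇒ ΔT = -3.5°C; T = 8.55°C
Environment:
  800–2000 m, environment: Δz = 1.2 km ⇒ ΔT = -3.6°C; T = 13.3°C
T_parcel − T_env = 8.55 − 13.3 = -4.75°C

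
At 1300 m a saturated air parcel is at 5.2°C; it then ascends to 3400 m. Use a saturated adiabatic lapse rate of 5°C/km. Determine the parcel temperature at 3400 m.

From 1300 m to 3400 m (saturated adiabatic): cools by 5 × 2.1 = 10.5°C, giving -5.3°C.

-5.3°C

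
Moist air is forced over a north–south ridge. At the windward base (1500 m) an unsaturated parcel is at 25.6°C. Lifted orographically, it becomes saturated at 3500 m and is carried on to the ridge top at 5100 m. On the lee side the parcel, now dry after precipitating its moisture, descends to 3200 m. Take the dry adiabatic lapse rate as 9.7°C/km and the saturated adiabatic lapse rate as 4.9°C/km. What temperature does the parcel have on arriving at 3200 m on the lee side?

1500 → 3500 m (dry, 9.7°C/km): ΔT = -9.7 × 2 = -19.4°C → T = 6.2°C
3500 → 5100 m (saturated, 4.9°C/km): ΔT = -4.9 × 1.6 = -7.84°C → T = -1.64°C
5100 → 3200 m (dry descent, 9.7°C/km): ΔT = +9.7 × 1.9 = +18.43°C → T = 16.79°C

16.79°C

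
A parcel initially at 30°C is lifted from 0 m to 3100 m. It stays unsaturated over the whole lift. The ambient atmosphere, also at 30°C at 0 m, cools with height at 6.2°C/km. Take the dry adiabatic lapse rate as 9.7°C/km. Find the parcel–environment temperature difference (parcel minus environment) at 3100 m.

Parcel:
  0–3100 m, dry: Δz = 3.1 km ⇒ ΔT = -30.07°C; T = -0.07°C
Environment:
  0–3100 m, environment: Δz = 3.1 km ⇒ ΔT = -19.22°C; T = 10.78°C
T_parcel − T_env = -0.07 − 10.78 = -10.85°C

-10.85°C (parcel cooler than environment)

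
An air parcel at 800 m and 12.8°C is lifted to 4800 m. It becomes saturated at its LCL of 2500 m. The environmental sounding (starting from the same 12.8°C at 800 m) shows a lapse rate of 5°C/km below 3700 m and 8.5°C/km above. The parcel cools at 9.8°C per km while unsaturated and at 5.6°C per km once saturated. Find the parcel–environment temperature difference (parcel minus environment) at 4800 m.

Parcel:
  800–2500 m, dry: Δz = 1.7 km ⇒ ΔT = -16.66°C; T = -3.86°C
  2500–4800 m, saturated: Δz = 2.3 km ⇒ ΔT = -12.88°C; T = -16.74°C
Environment:
  800–3700 m, environment, lower layer: Δz = 2.9 km ⇒ ΔT = -14.5°C; T = -1.7°C
  3700–4800 m, environment, upper layer: Δz = 1.1 km ⇒ ΔT = -9.35°C; T = -11.05°C
T_parcel − T_env = -16.74 − (-11.05) = -5.69°C

-5.69°C (parcel cooler than environment)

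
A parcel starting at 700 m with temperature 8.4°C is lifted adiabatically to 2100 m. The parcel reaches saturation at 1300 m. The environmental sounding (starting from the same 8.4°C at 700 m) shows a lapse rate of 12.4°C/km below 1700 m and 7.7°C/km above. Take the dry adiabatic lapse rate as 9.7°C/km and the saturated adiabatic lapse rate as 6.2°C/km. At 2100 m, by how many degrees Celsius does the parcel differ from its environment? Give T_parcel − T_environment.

Parcel:
  From 700 m to 1300 m (dry): cools by 9.7 × 0.6 = 5.82°C, giving 2.58°C.
  From 1300 m to 2100 m (saturated): cools by 6.2 × 0.8 = 4.96°C, giving -2.38°C.
Environment:
  From 700 m to 1700 m (environment, lower layer): cools by 12.4 × 1 = 12.4°C, giving -4°C.
  From 1700 m to 2100 m (environment, upper layer): cools by 7.7 × 0.4 = 3.08°C, giving -7.08°C.
T_parcel − T_env = -2.38 − (-7.08) = +4.7°C

+4.7°C (parcel warmer than environment)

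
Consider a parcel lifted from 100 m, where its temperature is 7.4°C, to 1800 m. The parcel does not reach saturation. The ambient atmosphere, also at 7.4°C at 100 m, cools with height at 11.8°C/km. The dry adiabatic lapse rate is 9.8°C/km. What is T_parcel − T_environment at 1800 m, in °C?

Parcel:
  Dry to 1800 m: -9.8 × 1.7 km = -16.66°C, so T = -9.26°C.
Environment:
  Environment to 1800 m: -11.8 × 1.7 km = -20.06°C, so T = -12.66°C.
T_parcel − T_env = -9.26 − (-12.66) = +3.4°C

+3.4°C (parcel warmer than environment)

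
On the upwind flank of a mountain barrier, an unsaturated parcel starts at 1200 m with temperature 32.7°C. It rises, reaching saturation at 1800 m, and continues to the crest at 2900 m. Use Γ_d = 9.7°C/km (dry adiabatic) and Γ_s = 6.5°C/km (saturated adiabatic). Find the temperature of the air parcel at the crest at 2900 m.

19.73°C

1200 → 1800 m (dry, 9.7°C/km): ΔT = -9.7 × 0.6 = -5.82°C → T = 26.88°C
1800 → 2900 m (saturated, 6.5°C/km): ΔT = -6.5 × 1.1 = -7.15°C → T = 19.73°C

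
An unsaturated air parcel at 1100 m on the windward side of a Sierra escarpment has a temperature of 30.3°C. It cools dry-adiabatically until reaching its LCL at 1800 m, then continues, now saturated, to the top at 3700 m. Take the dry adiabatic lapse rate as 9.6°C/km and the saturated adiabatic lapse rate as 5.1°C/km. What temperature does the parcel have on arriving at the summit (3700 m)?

13.89°C

Dry to 1800 m: -9.6 × 0.7 km = -6.72°C, so T = 23.58°C.
Saturated to 3700 m: -5.1 × 1.9 km = -9.69°C, so T = 13.89°C.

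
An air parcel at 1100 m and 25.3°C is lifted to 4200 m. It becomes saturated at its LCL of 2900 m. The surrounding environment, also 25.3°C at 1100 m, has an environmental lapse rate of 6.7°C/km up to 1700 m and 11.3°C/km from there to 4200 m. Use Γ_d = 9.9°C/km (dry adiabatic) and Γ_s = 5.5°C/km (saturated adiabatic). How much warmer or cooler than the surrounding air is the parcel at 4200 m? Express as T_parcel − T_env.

+7.3°C (parcel warmer than environment)

Parcel:
  Dry to 2900 m: -9.9 × 1.8 km = -17.82°C, so T = 7.48°C.
  Saturated to 4200 m: -5.5 × 1.3 km = -7.15°C, so T = 0.33°C.
Environment:
  Environment, lower layer to 1700 m: -6.7 × 0.6 km = -4.02°C, so T = 21.28°C.
  Environment, upper layer to 4200 m: -11.3 × 2.5 km = -28.25°C, so T = -6.97°C.
T_parcel − T_env = 0.33 − (-6.97) = +7.3°C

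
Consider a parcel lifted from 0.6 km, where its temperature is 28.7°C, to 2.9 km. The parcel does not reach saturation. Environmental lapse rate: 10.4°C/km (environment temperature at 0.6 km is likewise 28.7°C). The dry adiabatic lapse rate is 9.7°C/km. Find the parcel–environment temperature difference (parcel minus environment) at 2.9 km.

+1.61°C (parcel warmer than environment)

Parcel:
  From 600 m to 2900 m (dry): cools by 9.7 × 2.3 = 22.31°C, giving 6.39°C.
Environment:
  From 600 m to 2900 m (environment): cools by 10.4 × 2.3 = 23.92°C, giving 4.78°C.
T_parcel − T_env = 6.39 − 4.78 = +1.61°C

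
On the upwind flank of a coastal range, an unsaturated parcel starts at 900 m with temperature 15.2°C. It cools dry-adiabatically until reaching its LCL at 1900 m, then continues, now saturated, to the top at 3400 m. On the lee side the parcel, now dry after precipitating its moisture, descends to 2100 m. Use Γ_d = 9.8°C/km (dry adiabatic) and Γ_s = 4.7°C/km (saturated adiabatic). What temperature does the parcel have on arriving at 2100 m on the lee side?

11.09°C

From 900 m to 1900 m (dry): cools by 9.8 × 1 = 9.8°C, giving 5.4°C.
From 1900 m to 3400 m (saturated): cools by 4.7 × 1.5 = 7.05°C, giving -1.65°C.
From 3400 m to 2100 m (dry descent): warms by 9.8 × 1.3 = 12.74°C, giving 11.09°C.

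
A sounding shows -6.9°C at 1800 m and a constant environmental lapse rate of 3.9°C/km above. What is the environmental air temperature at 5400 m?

1800–5400 m, environmental: Δz = 3.6 km ⇒ ΔT = -14.04°C; T = -20.94°C

-20.94°C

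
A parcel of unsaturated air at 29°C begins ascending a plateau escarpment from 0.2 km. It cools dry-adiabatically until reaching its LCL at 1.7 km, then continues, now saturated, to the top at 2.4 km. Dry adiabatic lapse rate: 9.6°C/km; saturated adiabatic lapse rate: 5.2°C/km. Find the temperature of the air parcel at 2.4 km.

10.96°C

200 → 1700 m (dry, 9.6°C/km): ΔT = -9.6 × 1.5 = -14.4°C → T = 14.6°C
1700 → 2400 m (saturated, 5.2°C/km): ΔT = -5.2 × 0.7 = -3.64°C → T = 10.96°C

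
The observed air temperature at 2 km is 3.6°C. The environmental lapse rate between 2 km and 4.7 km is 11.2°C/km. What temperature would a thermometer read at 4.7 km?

-26.64°C

Environmental to 4700 m: -11.2 × 2.7 km = -30.24°C, so T = -26.64°C.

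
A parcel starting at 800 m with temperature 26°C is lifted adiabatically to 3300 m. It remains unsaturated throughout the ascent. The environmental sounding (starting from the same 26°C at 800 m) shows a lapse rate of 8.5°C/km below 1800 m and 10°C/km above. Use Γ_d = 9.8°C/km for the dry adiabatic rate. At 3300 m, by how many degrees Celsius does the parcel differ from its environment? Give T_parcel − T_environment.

-1°C (parcel cooler than environment)

Parcel:
  800–3300 m, dry: Δz = 2.5 km ⇒ ΔT = -24.5°C; T = 1.5°C
Environment:
  800–1800 m, environment, lower layer: Δz = 1 km ⇒ ΔT = -8.5°C; T = 17.5°C
  1800–3300 m, environment, upper layer: Δz = 1.5 km ⇒ ΔT = -15°C; T = 2.5°C
T_parcel − T_env = 1.5 − 2.5 = -1°C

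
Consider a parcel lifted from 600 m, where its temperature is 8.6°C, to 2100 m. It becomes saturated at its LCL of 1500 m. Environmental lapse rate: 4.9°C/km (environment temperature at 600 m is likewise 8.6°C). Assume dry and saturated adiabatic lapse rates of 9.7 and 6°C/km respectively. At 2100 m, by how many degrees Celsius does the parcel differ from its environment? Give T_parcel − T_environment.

-4.98°C (parcel cooler than environment)

Parcel:
  600 → 1500 m (dry, 9.7°C/km): ΔT = -9.7 × 0.9 = -8.73°C → T = -0.13°C
  1500 → 2100 m (saturated, 6°C/km): ΔT = -6 × 0.6 = -3.6°C → T = -3.73°C
Environment:
  600 → 2100 m (environment, 4.9°C/km): ΔT = -4.9 × 1.5 = -7.35°C → T = 1.25°C
T_parcel − T_env = -3.73 − 1.25 = -4.98°C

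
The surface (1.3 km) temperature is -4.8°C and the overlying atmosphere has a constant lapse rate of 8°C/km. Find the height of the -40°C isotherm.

Height above start = (-4.8 − (-40)) / 8 = 4.4 km
Altitude = 1300 m + 4400 m = 5700 m

5.7 km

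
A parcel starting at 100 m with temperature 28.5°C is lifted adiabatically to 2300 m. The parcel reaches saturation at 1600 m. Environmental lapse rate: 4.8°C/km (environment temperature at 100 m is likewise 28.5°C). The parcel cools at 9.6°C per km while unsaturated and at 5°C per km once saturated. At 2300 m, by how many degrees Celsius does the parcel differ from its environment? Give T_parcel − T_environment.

Parcel:
  From 100 m to 1600 m (dry): cools by 9.6 × 1.5 = 14.4°C, giving 14.1°C.
  From 1600 m to 2300 m (saturated): cools by 5 × 0.7 = 3.5°C, giving 10.6°C.
Environment:
  From 100 m to 2300 m (environment): cools by 4.8 × 2.2 = 10.56°C, giving 17.94°C.
T_parcel − T_env = 10.6 − 17.94 = -7.34°C

-7.34°C (parcel cooler than environment)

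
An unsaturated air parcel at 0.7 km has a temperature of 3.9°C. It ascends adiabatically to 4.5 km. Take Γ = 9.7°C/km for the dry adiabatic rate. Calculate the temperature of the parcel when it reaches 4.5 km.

700 → 4500 m (dry adiabatic, 9.7°C/km): ΔT = -9.7 × 3.8 = -36.86°C → T = -32.96°C

-32.96°C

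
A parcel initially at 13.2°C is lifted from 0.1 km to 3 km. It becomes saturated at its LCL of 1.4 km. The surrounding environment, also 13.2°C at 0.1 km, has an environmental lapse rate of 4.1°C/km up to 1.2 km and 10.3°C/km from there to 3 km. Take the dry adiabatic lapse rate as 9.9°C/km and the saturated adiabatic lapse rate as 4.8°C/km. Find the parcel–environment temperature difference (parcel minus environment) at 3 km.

Parcel:
  100 → 1400 m (dry, 9.9°C/km): ΔT = -9.9 × 1.3 = -12.87°C → T = 0.33°C
  1400 → 3000 m (saturated, 4.8°C/km): ΔT = -4.8 × 1.6 = -7.68°C → T = -7.35°C
Environment:
  100 → 1200 m (environment, lower layer, 4.1°C/km): ΔT = -4.1 × 1.1 = -4.51°C → T = 8.69°C
  1200 → 3000 m (environment, upper layer, 10.3°C/km): ΔT = -10.3 × 1.8 = -18.54°C → T = -9.85°C
T_parcel − T_env = -7.35 − (-9.85) = +2.5°C

+2.5°C (parcel warmer than environment)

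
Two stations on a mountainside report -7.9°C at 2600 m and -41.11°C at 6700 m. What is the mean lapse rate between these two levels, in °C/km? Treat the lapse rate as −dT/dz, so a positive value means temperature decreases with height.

Γ = −ΔT/Δz = (-7.9 − (-41.11)) / (6700 − 2600) m
  = 33.21°C / 4.1 km = 8.1°C/km

8.1°C/km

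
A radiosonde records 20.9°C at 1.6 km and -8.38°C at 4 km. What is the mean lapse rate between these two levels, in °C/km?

Γ = −ΔT/Δz = (20.9 − (-8.38)) / (4000 − 1600) m
  = 29.28°C / 2.4 km = 12.2°C/km

12.2°C/km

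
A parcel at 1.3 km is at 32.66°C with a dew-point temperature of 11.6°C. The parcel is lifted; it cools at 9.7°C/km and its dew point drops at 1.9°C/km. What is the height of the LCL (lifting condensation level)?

4 km

T and T_d converge at 9.7 − 1.9 = 7.8°C per km
Height above start = (32.66 − 11.6) / 7.8 = 2.7 km
LCL altitude = 1300 m + 2700 m = 4000 m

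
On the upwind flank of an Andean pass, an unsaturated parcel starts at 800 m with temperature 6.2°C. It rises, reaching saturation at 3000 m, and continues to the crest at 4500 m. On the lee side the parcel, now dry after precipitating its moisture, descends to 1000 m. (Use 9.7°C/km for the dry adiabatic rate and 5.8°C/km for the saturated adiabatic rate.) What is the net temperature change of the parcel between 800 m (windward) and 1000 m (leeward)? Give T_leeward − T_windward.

+3.91°C

800 → 3000 m (dry, 9.7°C/km): ΔT = -9.7 × 2.2 = -21.34°C → T = -15.14°C
3000 → 4500 m (saturated, 5.8°C/km): ΔT = -5.8 × 1.5 = -8.7°C → T = -23.84°C
4500 → 1000 m (dry descent, 9.7°C/km): ΔT = +9.7 × 3.5 = +33.95°C → T = 10.11°C
Net change vs windward start: 10.11 − 6.2 = +3.91°C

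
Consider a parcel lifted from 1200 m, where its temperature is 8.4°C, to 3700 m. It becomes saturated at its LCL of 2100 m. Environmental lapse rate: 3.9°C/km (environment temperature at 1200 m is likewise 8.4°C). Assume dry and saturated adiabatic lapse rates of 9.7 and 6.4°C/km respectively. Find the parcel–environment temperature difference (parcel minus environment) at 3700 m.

Parcel:
  1200 → 2100 m (dry, 9.7°C/km): ΔT = -9.7 × 0.9 = -8.73°C → T = -0.33°C
  2100 → 3700 m (saturated, 6.4°C/km): ΔT = -6.4 × 1.6 = -10.24°C → T = -10.57°C
Environment:
  1200 → 3700 m (environment, 3.9°C/km): ΔT = -3.9 × 2.5 = -9.75°C → T = -1.35°C
T_parcel − T_env = -10.57 − (-1.35) = -9.22°C

-9.22°C (parcel cooler than environment)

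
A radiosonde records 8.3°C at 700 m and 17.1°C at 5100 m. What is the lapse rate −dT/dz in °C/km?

Γ = −ΔT/Δz = (8.3 − 17.1) / (5100 − 700) m
  = -8.8°C / 4.4 km = -2°C/km

-2°C/km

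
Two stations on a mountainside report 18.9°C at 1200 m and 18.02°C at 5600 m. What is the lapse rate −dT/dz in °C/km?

0.2°C/km

Γ = −ΔT/Δz = (18.9 − 18.02) / (5600 − 1200) m
  = 0.88°C / 4.4 km = 0.2°C/km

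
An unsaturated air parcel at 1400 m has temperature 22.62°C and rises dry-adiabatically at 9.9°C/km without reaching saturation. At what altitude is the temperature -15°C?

Height above start = (22.62 − (-15)) / 9.9 = 3.8 km
Altitude = 1400 m + 3800 m = 5200 m

5200 m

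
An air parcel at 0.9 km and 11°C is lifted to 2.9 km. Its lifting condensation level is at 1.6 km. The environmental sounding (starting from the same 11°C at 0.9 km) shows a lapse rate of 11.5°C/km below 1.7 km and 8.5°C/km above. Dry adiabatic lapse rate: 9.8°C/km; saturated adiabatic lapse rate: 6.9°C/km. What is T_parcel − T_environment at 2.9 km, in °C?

Parcel:
  900 → 1600 m (dry, 9.8°C/km): ΔT = -9.8 × 0.7 = -6.86°C → T = 4.14°C
  1600 → 2900 m (saturated, 6.9°C/km): ΔT = -6.9 × 1.3 = -8.97°C → T = -4.83°C
Environment:
  900 → 1700 m (environment, lower layer, 11.5°C/km): ΔT = -11.5 × 0.8 = -9.2°C → T = 1.8°C
  1700 → 2900 m (environment, upper layer, 8.5°C/km): ΔT = -8.5 × 1.2 = -10.2°C → T = -8.4°C
T_parcel − T_env = -4.83 − (-8.4) = +3.57°C

+3.57°C (parcel warmer than environment)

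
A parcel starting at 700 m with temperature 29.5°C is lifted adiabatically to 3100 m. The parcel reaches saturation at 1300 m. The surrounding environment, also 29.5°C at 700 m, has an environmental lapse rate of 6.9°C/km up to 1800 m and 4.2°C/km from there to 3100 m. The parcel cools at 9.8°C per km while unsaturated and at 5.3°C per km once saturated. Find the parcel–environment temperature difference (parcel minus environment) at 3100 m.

Parcel:
  700–1300 m, dry: Δz = 0.6 km ⇒ ΔT = -5.88°C; T = 23.62°C
  1300–3100 m, saturated: Δz = 1.8 km ⇒ ΔT = -9.54°C; T = 14.08°C
Environment:
  700–1800 m, environment, lower layer: Δz = 1.1 km ⇒ ΔT = -7.59°C; T = 21.91°C
  1800–3100 m, environment, upper layer: Δz = 1.3 km ⇒ ΔT = -5.46°C; T = 16.45°C
T_parcel − T_env = 14.08 − 16.45 = -2.37°C

-2.37°C (parcel cooler than environment)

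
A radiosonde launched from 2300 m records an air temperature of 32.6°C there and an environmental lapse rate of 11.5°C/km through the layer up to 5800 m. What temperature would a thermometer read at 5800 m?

-7.65°C

From 2300 m to 5800 m (environmental): cools by 11.5 × 3.5 = 40.25°C, giving -7.65°C.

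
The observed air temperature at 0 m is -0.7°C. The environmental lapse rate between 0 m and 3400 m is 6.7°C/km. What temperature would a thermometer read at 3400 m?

From 0 m to 3400 m (environmental): cools by 6.7 × 3.4 = 22.78°C, giving -23.48°C.

-23.48°C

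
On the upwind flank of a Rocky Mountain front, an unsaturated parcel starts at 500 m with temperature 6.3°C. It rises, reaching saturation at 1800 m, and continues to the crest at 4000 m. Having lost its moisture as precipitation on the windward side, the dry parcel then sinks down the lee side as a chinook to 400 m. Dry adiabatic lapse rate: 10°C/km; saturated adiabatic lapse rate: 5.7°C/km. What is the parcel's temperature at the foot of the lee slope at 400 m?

Dry to 1800 m: -10 × 1.3 km = -13°C, so T = -6.7°C.
Saturated to 4000 m: -5.7 × 2.2 km = -12.54°C, so T = -19.24°C.
Dry descent to 400 m: +10 × 3.6 km = +36°C, so T = 16.76°C.

16.76°C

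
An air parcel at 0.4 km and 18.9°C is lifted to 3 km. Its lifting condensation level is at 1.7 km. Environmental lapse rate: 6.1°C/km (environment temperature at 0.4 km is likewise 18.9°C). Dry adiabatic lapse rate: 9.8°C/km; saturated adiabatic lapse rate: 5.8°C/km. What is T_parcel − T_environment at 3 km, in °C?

Parcel:
  From 400 m to 1700 m (dry): cools by 9.8 × 1.3 = 12.74°C, giving 6.16°C.
  From 1700 m to 3000 m (saturated): cools by 5.8 × 1.3 = 7.54°C, giving -1.38°C.
Environment:
  From 400 m to 3000 m (environment): cools by 6.1 × 2.6 = 15.86°C, giving 3.04°C.
T_parcel − T_env = -1.38 − 3.04 = -4.42°C

-4.42°C (parcel cooler than environment)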